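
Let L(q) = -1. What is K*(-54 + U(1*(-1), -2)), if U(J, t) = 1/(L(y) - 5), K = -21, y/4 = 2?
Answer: 2275/2 ≈ 1137.5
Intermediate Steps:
y = 8 (y = 4*2 = 8)
U(J, t) = -⅙ (U(J, t) = 1/(-1 - 5) = 1/(-6) = -⅙)
K*(-54 + U(1*(-1), -2)) = -21*(-54 - ⅙) = -21*(-325/6) = 2275/2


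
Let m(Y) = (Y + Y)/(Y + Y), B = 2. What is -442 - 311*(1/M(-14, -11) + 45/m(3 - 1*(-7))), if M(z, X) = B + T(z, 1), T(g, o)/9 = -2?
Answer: -230681/16 ≈ -14418.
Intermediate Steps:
T(g, o) = -18 (T(g, o) = 9*(-2) = -18)
M(z, X) = -16 (M(z, X) = 2 - 18 = -16)
m(Y) = 1 (m(Y) = (2*Y)/((2*Y)) = (2*Y)*(1/(2*Y)) = 1)
-442 - 311*(1/M(-14, -11) + 45/m(3 - 1*(-7))) = -442 - 311*(1/(-16) + 45/1) = -442 - 311*(1*(-1/16) + 45*1) = -442 - 311*(-1/16 + 45) = -442 - 311*719/16 = -442 - 223609/16 = -230681/16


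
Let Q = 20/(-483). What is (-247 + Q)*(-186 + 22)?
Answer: 19568644/483 ≈ 40515.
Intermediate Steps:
Q = -20/483 (Q = 20*(-1/483) = -20/483 ≈ -0.041408)
(-247 + Q)*(-186 + 22) = (-247 - 20/483)*(-186 + 22) = -119321/483*(-164) = 19568644/483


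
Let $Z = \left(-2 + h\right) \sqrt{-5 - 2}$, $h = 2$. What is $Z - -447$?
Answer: $447$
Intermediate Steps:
$Z = 0$ ($Z = \left(-2 + 2\right) \sqrt{-5 - 2} = 0 \sqrt{-7} = 0 i \sqrt{7} = 0$)
$Z - -447 = 0 - -447 = 0 + 447 = 447$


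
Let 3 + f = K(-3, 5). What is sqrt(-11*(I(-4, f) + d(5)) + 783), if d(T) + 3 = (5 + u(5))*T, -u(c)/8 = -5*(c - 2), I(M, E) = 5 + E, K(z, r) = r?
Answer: 2*I*sqrt(1534) ≈ 78.333*I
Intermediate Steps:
f = 2 (f = -3 + 5 = 2)
u(c) = -80 + 40*c (u(c) = -(-40)*(c - 2) = -(-40)*(-2 + c) = -8*(10 - 5*c) = -80 + 40*c)
d(T) = -3 + 125*T (d(T) = -3 + (5 + (-80 + 40*5))*T = -3 + (5 + (-80 + 200))*T = -3 + (5 + 120)*T = -3 + 125*T)
sqrt(-11*(I(-4, f) + d(5)) + 783) = sqrt(-11*((5 + 2) + (-3 + 125*5)) + 783) = sqrt(-11*(7 + (-3 + 625)) + 783) = sqrt(-11*(7 + 622) + 783) = sqrt(-11*629 + 783) = sqrt(-6919 + 783) = sqrt(-6136) = 2*I*sqrt(1534)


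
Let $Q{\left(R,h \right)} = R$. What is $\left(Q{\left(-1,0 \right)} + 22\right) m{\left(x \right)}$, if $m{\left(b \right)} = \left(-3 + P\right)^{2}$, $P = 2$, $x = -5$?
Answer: $21$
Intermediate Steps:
$m{\left(b \right)} = 1$ ($m{\left(b \right)} = \left(-3 + 2\right)^{2} = \left(-1\right)^{2} = 1$)
$\left(Q{\left(-1,0 \right)} + 22\right) m{\left(x \right)} = \left(-1 + 22\right) 1 = 21 \cdot 1 = 21$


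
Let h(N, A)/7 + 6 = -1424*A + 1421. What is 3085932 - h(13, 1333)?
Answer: 16363371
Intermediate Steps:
h(N, A) = 9905 - 9968*A (h(N, A) = -42 + 7*(-1424*A + 1421) = -42 + 7*(1421 - 1424*A) = -42 + (9947 - 9968*A) = 9905 - 9968*A)
3085932 - h(13, 1333) = 3085932 - (9905 - 9968*1333) = 3085932 - (9905 - 13287344) = 3085932 - 1*(-13277439) = 3085932 + 13277439 = 16363371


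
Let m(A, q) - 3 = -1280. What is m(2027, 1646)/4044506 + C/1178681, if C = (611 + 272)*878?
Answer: 3134095169007/4767182376586 ≈ 0.65743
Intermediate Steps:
C = 775274 (C = 883*878 = 775274)
m(A, q) = -1277 (m(A, q) = 3 - 1280 = -1277)
m(2027, 1646)/4044506 + C/1178681 = -1277/4044506 + 775274/1178681 = 3134095169007/4767182376586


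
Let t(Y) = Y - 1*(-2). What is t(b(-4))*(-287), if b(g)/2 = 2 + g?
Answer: 574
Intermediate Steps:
b(g) = 4 + 2*g (b(g) = 2*(2 + g) = 4 + 2*g)
t(Y) = 2 + Y (t(Y) = Y + 2 = 2 + Y)
t(b(-4))*(-287) = (2 + (4 + 2*(-4)))*(-287) = (2 + (4 - 8))*(-287) = (2 - 4)*(-287) = -2*(-287) = 574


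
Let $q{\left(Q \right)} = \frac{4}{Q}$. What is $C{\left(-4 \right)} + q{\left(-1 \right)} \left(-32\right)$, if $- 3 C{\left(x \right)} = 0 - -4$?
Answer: $\frac{380}{3} \approx 126.67$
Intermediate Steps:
$C{\left(x \right)} = - \frac{4}{3}$ ($C{\left(x \right)} = - \frac{0 - -4}{3} = - \frac{0 + 4}{3} = \left(- \frac{1}{3}\right) 4 = - \frac{4}{3}$)
$C{\left(-4 \right)} + q{\left(-1 \right)} \left(-32\right) = - \frac{4}{3} + \frac{4}{-1} \left(-32\right) = - \frac{4}{3} + 4 \left(-1\right) \left(-32\right) = - \frac{4}{3} - -128 = - \frac{4}{3} + 128 = \frac{380}{3}$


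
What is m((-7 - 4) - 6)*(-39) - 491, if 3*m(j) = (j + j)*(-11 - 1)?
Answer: -5795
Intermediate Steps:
m(j) = -8*j (m(j) = ((j + j)*(-11 - 1))/3 = ((2*j)*(-12))/3 = (-24*j)/3 = -8*j)
m((-7 - 4) - 6)*(-39) - 491 = -8*((-7 - 4) - 6)*(-39) - 491 = -8*(-11 - 6)*(-39) - 491 = -8*(-17)*(-39) - 491 = 136*(-39) - 491 = -5304 - 491 = -5795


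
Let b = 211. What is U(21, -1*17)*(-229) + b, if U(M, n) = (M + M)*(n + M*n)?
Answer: 3597343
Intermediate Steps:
U(M, n) = 2*M*(n + M*n) (U(M, n) = (2*M)*(n + M*n) = 2*M*(n + M*n))
U(21, -1*17)*(-229) + b = (2*21*(-1*17)*(1 + 21))*(-229) + 211 = (2*21*(-17)*22)*(-229) + 211 = -15708*(-229) + 211 = 3597132 + 211 = 3597343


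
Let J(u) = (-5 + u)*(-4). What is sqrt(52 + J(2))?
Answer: 8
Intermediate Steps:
J(u) = 20 - 4*u
sqrt(52 + J(2)) = sqrt(52 + (20 - 4*2)) = sqrt(52 + (20 - 8)) = sqrt(52 + 12) = sqrt(64) = 8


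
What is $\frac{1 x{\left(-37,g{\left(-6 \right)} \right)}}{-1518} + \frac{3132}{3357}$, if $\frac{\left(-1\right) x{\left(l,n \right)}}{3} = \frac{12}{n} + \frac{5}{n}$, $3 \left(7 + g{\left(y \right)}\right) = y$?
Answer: $\frac{1578451}{1698642} \approx 0.92924$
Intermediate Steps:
$g{\left(y \right)} = -7 + \frac{y}{3}$
$x{\left(l,n \right)} = - \frac{51}{n}$ ($x{\left(l,n \right)} = - 3 \left(\frac{12}{n} + \frac{5}{n}\right) = - 3 \frac{17}{n} = - \frac{51}{n}$)
$\frac{1 x{\left(-37,g{\left(-6 \right)} \right)}}{-1518} + \frac{3132}{3357} = \frac{1 \left(- \frac{51}{-7 + \frac{1}{3} \left(-6\right)}\right)}{-1518} + \frac{3132}{3357} = 1 \left(- \frac{51}{-7 - 2}\right) \left(- \frac{1}{1518}\right) + 3132 \cdot \frac{1}{3357} = 1 \left(- \frac{51}{-9}\right) \left(- \frac{1}{1518}\right) + \frac{348}{373} = 1 \left(\left(-51\right) \left(- \frac{1}{9}\right)\right) \left(- \frac{1}{1518}\right) + \frac{348}{373} = 1 \cdot \frac{17}{3} \left(- \frac{1}{1518}\right) + \frac{348}{373} = \frac{17}{3} \left(- \frac{1}{1518}\right) + \frac{348}{373} = - \frac{17}{4554} + \frac{348}{373} = \frac{1578451}{1698642}$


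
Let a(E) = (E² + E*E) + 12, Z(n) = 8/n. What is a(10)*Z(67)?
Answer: 1696/67 ≈ 25.313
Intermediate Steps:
a(E) = 12 + 2*E² (a(E) = (E² + E²) + 12 = 2*E² + 12 = 12 + 2*E²)
a(10)*Z(67) = (12 + 2*10²)*(8/67) = (12 + 2*100)*(8*(1/67)) = (12 + 200)*(8/67) = 212*(8/67) = 1696/67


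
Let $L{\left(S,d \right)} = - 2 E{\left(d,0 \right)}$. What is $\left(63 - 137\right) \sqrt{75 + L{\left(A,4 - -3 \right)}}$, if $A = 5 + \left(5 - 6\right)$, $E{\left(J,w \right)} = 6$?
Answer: $- 222 \sqrt{7} \approx -587.36$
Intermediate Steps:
$A = 4$ ($A = 5 + \left(5 - 6\right) = 5 - 1 = 4$)
$L{\left(S,d \right)} = -12$ ($L{\left(S,d \right)} = \left(-2\right) 6 = -12$)
$\left(63 - 137\right) \sqrt{75 + L{\left(A,4 - -3 \right)}} = \left(63 - 137\right) \sqrt{75 - 12} = - 74 \sqrt{63} = - 74 \cdot 3 \sqrt{7} = - 222 \sqrt{7}$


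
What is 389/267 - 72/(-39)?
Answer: 11465/3471 ≈ 3.3031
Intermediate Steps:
389/267 - 72/(-39) = 389*(1/267) - 72*(-1/39) = 389/267 + 24/13 = 11465/3471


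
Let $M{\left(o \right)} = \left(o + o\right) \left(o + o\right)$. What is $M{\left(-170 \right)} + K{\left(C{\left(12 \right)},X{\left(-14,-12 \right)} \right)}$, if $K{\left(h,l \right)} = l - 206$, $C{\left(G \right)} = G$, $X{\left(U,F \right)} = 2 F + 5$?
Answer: $115375$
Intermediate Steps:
$M{\left(o \right)} = 4 o^{2}$ ($M{\left(o \right)} = 2 o 2 o = 4 o^{2}$)
$X{\left(U,F \right)} = 5 + 2 F$
$K{\left(h,l \right)} = -206 + l$
$M{\left(-170 \right)} + K{\left(C{\left(12 \right)},X{\left(-14,-12 \right)} \right)} = 4 \left(-170\right)^{2} + \left(-206 + \left(5 + 2 \left(-12\right)\right)\right) = 4 \cdot 28900 + \left(-206 + \left(5 - 24\right)\right) = 115600 - 225 = 115375$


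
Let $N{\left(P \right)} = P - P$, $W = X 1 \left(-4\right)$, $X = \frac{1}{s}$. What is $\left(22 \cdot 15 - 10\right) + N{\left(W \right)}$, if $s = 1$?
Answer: $320$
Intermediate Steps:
$X = 1$ ($X = 1^{-1} = 1$)
$W = -4$ ($W = 1 \cdot 1 \left(-4\right) = 1 \left(-4\right) = -4$)
$N{\left(P \right)} = 0$
$\left(22 \cdot 15 - 10\right) + N{\left(W \right)} = \left(22 \cdot 15 - 10\right) + 0 = \left(330 - 10\right) + 0 = 320 + 0 = 320$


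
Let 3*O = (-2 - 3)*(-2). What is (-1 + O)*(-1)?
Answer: -7/3 ≈ -2.3333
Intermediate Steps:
O = 10/3 (O = ((-2 - 3)*(-2))/3 = (-5*(-2))/3 = (⅓)*10 = 10/3 ≈ 3.3333)
(-1 + O)*(-1) = (-1 + 10/3)*(-1) = (7/3)*(-1) = -7/3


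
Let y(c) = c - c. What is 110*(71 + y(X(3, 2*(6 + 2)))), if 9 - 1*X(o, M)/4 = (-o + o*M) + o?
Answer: 7810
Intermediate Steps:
X(o, M) = 36 - 4*M*o (X(o, M) = 36 - 4*((-o + o*M) + o) = 36 - 4*((-o + M*o) + o) = 36 - 4*M*o)
y(c) = 0
110*(71 + y(X(3, 2*(6 + 2)))) = 110*(71 + 0) = 110*71 = 7810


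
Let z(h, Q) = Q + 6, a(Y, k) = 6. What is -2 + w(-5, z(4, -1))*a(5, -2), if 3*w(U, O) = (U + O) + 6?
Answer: 10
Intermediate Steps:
z(h, Q) = 6 + Q
w(U, O) = 2 + O/3 + U/3 (w(U, O) = ((U + O) + 6)/3 = ((O + U) + 6)/3 = (6 + O + U)/3 = 2 + O/3 + U/3)
-2 + w(-5, z(4, -1))*a(5, -2) = -2 + (2 + (6 - 1)/3 + (⅓)*(-5))*6 = -2 + (2 + (⅓)*5 - 5/3)*6 = -2 + (2 + 5/3 - 5/3)*6 = -2 + 2*6 = -2 + 12 = 10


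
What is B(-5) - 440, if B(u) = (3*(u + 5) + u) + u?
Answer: -450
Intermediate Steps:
B(u) = 15 + 5*u (B(u) = (3*(5 + u) + u) + u = ((15 + 3*u) + u) + u = (15 + 4*u) + u = 15 + 5*u)
B(-5) - 440 = (15 + 5*(-5)) - 440 = (15 - 25) - 440 = -10 - 440 = -450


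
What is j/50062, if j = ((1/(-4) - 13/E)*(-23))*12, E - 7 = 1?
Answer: 1035/100124 ≈ 0.010337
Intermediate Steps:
E = 8 (E = 7 + 1 = 8)
j = 1035/2 (j = ((1/(-4) - 13/8)*(-23))*12 = ((1*(-¼) - 13*⅛)*(-23))*12 = ((-¼ - 13/8)*(-23))*12 = -15/8*(-23)*12 = (345/8)*12 = 1035/2 ≈ 517.50)
j/50062 = (1035/2)/50062 = (1035/2)*(1/50062) = 1035/100124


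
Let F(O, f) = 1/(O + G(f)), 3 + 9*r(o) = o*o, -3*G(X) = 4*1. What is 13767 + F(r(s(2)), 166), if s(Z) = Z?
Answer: 151428/11 ≈ 13766.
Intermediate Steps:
G(X) = -4/3
r(o) = -⅓ + o²/9 (r(o) = -⅓ + (o*o)/9 = -⅓ + o²/9)
F(O, f) = 1/(-4/3 + O) (F(O, f) = 1/(O - 4/3) = 1/(-4/3 + O))
13767 + F(r(s(2)), 166) = 13767 + 3/(-4 + 3*(-⅓ + (⅑)*2²)) = 13767 + 3/(-4 + 3*(-⅓ + (⅑)*4)) = 13767 + 3/(-4 + 3*(-⅓ + 4/9)) = 13767 + 3/(-4 + 3*(⅑)) = 13767 + 3/(-4 + ⅓) = 13767 + 3/(-11/3) = 13767 + 3*(-3/11) = 13767 - 9/11 = 151428/11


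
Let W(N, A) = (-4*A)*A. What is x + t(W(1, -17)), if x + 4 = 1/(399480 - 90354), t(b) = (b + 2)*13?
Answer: -4638744755/309126 ≈ -15006.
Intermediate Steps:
W(N, A) = -4*A²
t(b) = 26 + 13*b (t(b) = (2 + b)*13 = 26 + 13*b)
x = -1236503/309126 (x = -4 + 1/(399480 - 90354) = -4 + 1/309126 = -1236503/309126 ≈ -4.0000)
x + t(W(1, -17)) = -1236503/309126 + (26 + 13*(-4*(-17)²)) = -1236503/309126 + (26 + 13*(-4*289)) = -1236503/309126 + (26 + 13*(-1156)) = -1236503/309126 + (26 - 15028) = -1236503/309126 - 15002 = -4638744755/309126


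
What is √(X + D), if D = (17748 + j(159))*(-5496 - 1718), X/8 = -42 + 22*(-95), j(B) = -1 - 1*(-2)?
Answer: I*√128058342 ≈ 11316.0*I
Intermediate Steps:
j(B) = 1 (j(B) = -1 + 2 = 1)
X = -17056 (X = 8*(-42 + 22*(-95)) = 8*(-42 - 2090) = 8*(-2132) = -17056)
D = -128041286 (D = (17748 + 1)*(-5496 - 1718) = 17749*(-7214) = -128041286)
√(X + D) = √(-17056 - 128041286) = √(-128058342) = I*√128058342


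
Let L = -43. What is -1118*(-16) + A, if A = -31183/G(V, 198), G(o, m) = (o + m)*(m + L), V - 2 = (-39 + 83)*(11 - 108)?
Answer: 11279130703/630540 ≈ 17888.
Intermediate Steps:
V = -4266 (V = 2 + (-39 + 83)*(11 - 108) = 2 + 44*(-97) = 2 - 4268 = -4266)
G(o, m) = (-43 + m)*(m + o) (G(o, m) = (o + m)*(m - 43) = (m + o)*(-43 + m) = (-43 + m)*(m + o))
A = 31183/630540 (A = -31183/(198² - 43*198 - 43*(-4266) + 198*(-4266)) = -31183/(39204 - 8514 + 183438 - 844668) = -31183/(-630540) = -31183*(-1/630540) = 31183/630540 ≈ 0.049454)
-1118*(-16) + A = -1118*(-16) + 31183/630540 = 17888 + 31183/630540 = 11279130703/630540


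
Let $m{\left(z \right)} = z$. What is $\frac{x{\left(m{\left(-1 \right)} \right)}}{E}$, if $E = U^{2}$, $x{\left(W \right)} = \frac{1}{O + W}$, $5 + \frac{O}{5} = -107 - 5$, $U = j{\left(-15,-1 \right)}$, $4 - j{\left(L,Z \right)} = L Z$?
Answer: $- \frac{1}{70906} \approx -1.4103 \cdot 10^{-5}$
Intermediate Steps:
$j{\left(L,Z \right)} = 4 - L Z$
$U = -11$ ($U = 4 - \left(-15\right) \left(-1\right) = 4 - 15 = -11$)
$O = -585$ ($O = -25 + 5 \left(-107 - 5\right) = -25 + 5 \left(-112\right) = -25 - 560 = -585$)
$x{\left(W \right)} = \frac{1}{-585 + W}$
$E = 121$ ($E = \left(-11\right)^{2} = 121$)
$\frac{x{\left(m{\left(-1 \right)} \right)}}{E} = \frac{1}{\left(-585 - 1\right) 121} = \frac{1}{-586} \cdot \frac{1}{121} = \left(- \frac{1}{586}\right) \frac{1}{121} = - \frac{1}{70906}$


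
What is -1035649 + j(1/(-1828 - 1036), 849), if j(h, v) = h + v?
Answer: -2963667201/2864 ≈ -1.0348e+6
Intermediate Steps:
-1035649 + j(1/(-1828 - 1036), 849) = -1035649 + (1/(-1828 - 1036) + 849) = -1035649 + (1/(-2864) + 849) = -1035649 + (-1/2864 + 849) = -1035649 + 2431535/2864 = -2963667201/2864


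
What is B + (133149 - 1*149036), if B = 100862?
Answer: 84975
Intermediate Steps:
B + (133149 - 1*149036) = 100862 + (133149 - 1*149036) = 100862 + (133149 - 149036) = 100862 - 15887 = 84975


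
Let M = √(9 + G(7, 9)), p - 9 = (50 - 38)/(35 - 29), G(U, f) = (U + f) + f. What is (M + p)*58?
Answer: 638 + 58*√34 ≈ 976.20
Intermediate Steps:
G(U, f) = U + 2*f
p = 11 (p = 9 + (50 - 38)/(35 - 29) = 9 + 12/6 = 9 + 12*(⅙) = 9 + 2 = 11)
M = √34 (M = √(9 + (7 + 2*9)) = √(9 + (7 + 18)) = √(9 + 25) = √34 ≈ 5.8309)
(M + p)*58 = (√34 + 11)*58 = (11 + √34)*58 = 638 + 58*√34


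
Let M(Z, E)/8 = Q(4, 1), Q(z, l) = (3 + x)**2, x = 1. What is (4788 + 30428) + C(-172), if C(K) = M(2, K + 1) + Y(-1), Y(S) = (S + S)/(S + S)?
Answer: 35345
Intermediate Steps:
Y(S) = 1 (Y(S) = (2*S)/((2*S)) = (2*S)*(1/(2*S)) = 1)
Q(z, l) = 16 (Q(z, l) = (3 + 1)**2 = 4**2 = 16)
M(Z, E) = 128 (M(Z, E) = 8*16 = 128)
C(K) = 129 (C(K) = 128 + 1 = 129)
(4788 + 30428) + C(-172) = (4788 + 30428) + 129 = 35216 + 129 = 35345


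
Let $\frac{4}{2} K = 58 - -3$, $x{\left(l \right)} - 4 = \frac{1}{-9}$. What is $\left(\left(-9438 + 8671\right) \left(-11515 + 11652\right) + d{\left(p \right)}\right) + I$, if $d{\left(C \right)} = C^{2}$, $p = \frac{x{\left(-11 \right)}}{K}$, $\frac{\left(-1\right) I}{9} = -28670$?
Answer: $\frac{46099589251}{301401} \approx 1.5295 \cdot 10^{5}$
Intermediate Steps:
$x{\left(l \right)} = \frac{35}{9}$ ($x{\left(l \right)} = 4 + \frac{1}{-9} = 4 - \frac{1}{9} = \frac{35}{9}$)
$I = 258030$ ($I = \left(-9\right) \left(-28670\right) = 258030$)
$K = \frac{61}{2}$ ($K = \frac{58 - -3}{2} = \frac{58 + 3}{2} = \frac{1}{2} \cdot 61 = \frac{61}{2} \approx 30.5$)
$p = \frac{70}{549}$ ($p = \frac{35}{9 \cdot \frac{61}{2}} = \frac{35}{9} \cdot \frac{2}{61} = \frac{70}{549} \approx 0.1275$)
$\left(\left(-9438 + 8671\right) \left(-11515 + 11652\right) + d{\left(p \right)}\right) + I = \left(\left(-9438 + 8671\right) \left(-11515 + 11652\right) + \left(\frac{70}{549}\right)^{2}\right) + 258030 = \left(\left(-767\right) 137 + \frac{4900}{301401}\right) + 258030 = \left(-105079 + \frac{4900}{301401}\right) + 258030 = - \frac{31670910779}{301401} + 258030 = \frac{46099589251}{301401}$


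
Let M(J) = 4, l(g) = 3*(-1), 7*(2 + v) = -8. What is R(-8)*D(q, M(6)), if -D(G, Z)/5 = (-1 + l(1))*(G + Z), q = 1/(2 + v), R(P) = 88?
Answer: 5500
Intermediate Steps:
v = -22/7 (v = -2 + (⅐)*(-8) = -2 - 8/7 = -22/7 ≈ -3.1429)
l(g) = -3
q = -7/8 (q = 1/(2 - 22/7) = 1/(-8/7) = -7/8 ≈ -0.87500)
D(G, Z) = 20*G + 20*Z (D(G, Z) = -5*(-1 - 3)*(G + Z) = -(-20)*(G + Z) = -5*(-4*G - 4*Z) = 20*G + 20*Z)
R(-8)*D(q, M(6)) = 88*(20*(-7/8) + 20*4) = 88*(-35/2 + 80) = 88*(125/2) = 5500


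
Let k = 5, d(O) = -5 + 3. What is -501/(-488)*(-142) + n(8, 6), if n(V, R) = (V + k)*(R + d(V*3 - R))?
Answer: -22883/244 ≈ -93.783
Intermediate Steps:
d(O) = -2
n(V, R) = (-2 + R)*(5 + V) (n(V, R) = (V + 5)*(R - 2) = (5 + V)*(-2 + R) = (-2 + R)*(5 + V))
-501/(-488)*(-142) + n(8, 6) = -501/(-488)*(-142) + (-10 - 2*8 + 5*6 + 6*8) = -501*(-1/488)*(-142) + (-10 - 16 + 30 + 48) = (501/488)*(-142) + 52 = -35571/244 + 52 = -22883/244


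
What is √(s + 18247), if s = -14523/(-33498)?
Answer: √2275081912938/11166 ≈ 135.08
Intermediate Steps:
s = 4841/11166 (s = -14523*(-1/33498) = 4841/11166 ≈ 0.43355)
√(s + 18247) = √(4841/11166 + 18247) = √(203750843/11166) = √2275081912938/11166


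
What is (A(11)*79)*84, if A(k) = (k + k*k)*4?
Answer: 3503808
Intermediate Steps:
A(k) = 4*k + 4*k**2 (A(k) = (k + k**2)*4 = 4*k + 4*k**2)
(A(11)*79)*84 = ((4*11*(1 + 11))*79)*84 = ((4*11*12)*79)*84 = (528*79)*84 = 41712*84 = 3503808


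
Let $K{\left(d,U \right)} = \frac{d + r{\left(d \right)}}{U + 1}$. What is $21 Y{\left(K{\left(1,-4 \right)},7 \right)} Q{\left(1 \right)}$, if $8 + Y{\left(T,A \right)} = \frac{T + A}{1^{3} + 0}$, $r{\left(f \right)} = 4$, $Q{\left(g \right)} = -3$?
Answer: $168$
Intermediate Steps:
$K{\left(d,U \right)} = \frac{4 + d}{1 + U}$ ($K{\left(d,U \right)} = \frac{d + 4}{U + 1} = \frac{4 + d}{1 + U}$)
$Y{\left(T,A \right)} = -8 + A + T$ ($Y{\left(T,A \right)} = -8 + \frac{T + A}{1^{3} + 0} = -8 + \frac{A + T}{1 + 0} = -8 + \frac{A + T}{1} = -8 + \left(A + T\right) 1 = -8 + \left(A + T\right) = -8 + A + T$)
$21 Y{\left(K{\left(1,-4 \right)},7 \right)} Q{\left(1 \right)} = 21 \left(-8 + 7 + \frac{4 + 1}{1 - 4}\right) \left(-3\right) = 21 \left(-8 + 7 + \frac{1}{-3} \cdot 5\right) \left(-3\right) = 21 \left(-8 + 7 - \frac{5}{3}\right) \left(-3\right) = 21 \left(- \frac{8}{3}\right) \left(-3\right) = \left(-56\right) \left(-3\right) = 168$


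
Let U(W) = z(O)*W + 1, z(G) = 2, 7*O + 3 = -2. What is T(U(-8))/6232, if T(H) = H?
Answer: -15/6232 ≈ -0.0024069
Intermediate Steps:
O = -5/7 (O = -3/7 + (⅐)*(-2) = -3/7 - 2/7 = -5/7 ≈ -0.71429)
U(W) = 1 + 2*W (U(W) = 2*W + 1 = 1 + 2*W)
T(U(-8))/6232 = (1 + 2*(-8))/6232 = (1 - 16)*(1/6232) = -15*1/6232 = -15/6232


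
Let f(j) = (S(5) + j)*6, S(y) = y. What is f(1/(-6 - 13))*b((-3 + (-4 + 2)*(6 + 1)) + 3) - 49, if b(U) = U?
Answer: -8827/19 ≈ -464.58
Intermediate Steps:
f(j) = 30 + 6*j (f(j) = (5 + j)*6 = 30 + 6*j)
f(1/(-6 - 13))*b((-3 + (-4 + 2)*(6 + 1)) + 3) - 49 = (30 + 6/(-6 - 13))*((-3 + (-4 + 2)*(6 + 1)) + 3) - 49 = (30 + 6/(-19))*((-3 - 2*7) + 3) - 49 = (30 + 6*(-1/19))*((-3 - 14) + 3) - 49 = (30 - 6/19)*(-17 + 3) - 49 = (564/19)*(-14) - 49 = -7896/19 - 49 = -8827/19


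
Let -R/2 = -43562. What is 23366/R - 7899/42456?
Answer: 25319535/308244712 ≈ 0.082141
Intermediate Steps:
R = 87124 (R = -2*(-43562) = 87124)
23366/R - 7899/42456 = 23366/87124 - 7899/42456 = 23366*(1/87124) - 7899*1/42456 = 11683/43562 - 2633/14152 = 25319535/308244712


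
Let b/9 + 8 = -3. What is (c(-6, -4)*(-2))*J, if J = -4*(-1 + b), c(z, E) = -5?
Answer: 4000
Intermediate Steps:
b = -99 (b = -72 + 9*(-3) = -72 - 27 = -99)
J = 400 (J = -4*(-1 - 99) = -4*(-100) = 400)
(c(-6, -4)*(-2))*J = -5*(-2)*400 = 10*400 = 4000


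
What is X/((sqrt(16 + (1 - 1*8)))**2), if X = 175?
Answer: 175/9 ≈ 19.444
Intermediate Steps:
X/((sqrt(16 + (1 - 1*8)))**2) = 175/((sqrt(16 + (1 - 1*8)))**2) = 175/((sqrt(16 + (1 - 8)))**2) = 175/((sqrt(16 - 7))**2) = 175/((sqrt(9))**2) = 175/(3**2) = 175/9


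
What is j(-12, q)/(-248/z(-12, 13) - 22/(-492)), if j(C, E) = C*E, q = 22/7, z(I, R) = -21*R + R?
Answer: -4221360/111769 ≈ -37.769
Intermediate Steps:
z(I, R) = -20*R
q = 22/7 (q = 22*(⅐) = 22/7 ≈ 3.1429)
j(-12, q)/(-248/z(-12, 13) - 22/(-492)) = (-12*22/7)/(-248/((-20*13)) - 22/(-492)) = -264/(7*(-248/(-260) - 22*(-1/492))) = -264/(7*(-248*(-1/260) + 11/246)) = -264/(7*(62/65 + 11/246)) = -264/(7*15967/15990) = -264/7*15990/15967 = -4221360/111769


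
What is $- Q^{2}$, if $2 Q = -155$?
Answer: $- \frac{24025}{4} \approx -6006.3$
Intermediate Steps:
$Q = - \frac{155}{2}$ ($Q = \frac{1}{2} \left(-155\right) = - \frac{155}{2} \approx -77.5$)
$- Q^{2} = - \left(- \frac{155}{2}\right)^{2} = \left(-1\right) \frac{24025}{4} = - \frac{24025}{4}$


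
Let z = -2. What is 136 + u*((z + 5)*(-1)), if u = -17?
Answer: 187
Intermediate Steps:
136 + u*((z + 5)*(-1)) = 136 - 17*(-2 + 5)*(-1) = 136 - 51*(-1) = 136 - 17*(-3) = 136 + 51 = 187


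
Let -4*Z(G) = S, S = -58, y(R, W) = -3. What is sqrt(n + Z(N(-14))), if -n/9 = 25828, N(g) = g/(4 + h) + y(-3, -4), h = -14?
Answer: 5*I*sqrt(37190)/2 ≈ 482.12*I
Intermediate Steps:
N(g) = -3 - g/10 (N(g) = g/(4 - 14) - 3 = g/(-10) - 3 = -g/10 - 3 = -3 - g/10)
Z(G) = 29/2 (Z(G) = -1/4*(-58) = 29/2)
n = -232452 (n = -9*25828 = -232452)
sqrt(n + Z(N(-14))) = sqrt(-232452 + 29/2) = sqrt(-464875/2) = 5*I*sqrt(37190)/2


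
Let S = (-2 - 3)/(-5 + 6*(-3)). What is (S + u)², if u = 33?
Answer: 583696/529 ≈ 1103.4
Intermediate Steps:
S = 5/23 (S = -5/(-5 - 18) = -5/(-23) = -5*(-1/23) = 5/23 ≈ 0.21739)
(S + u)² = (5/23 + 33)² = (764/23)² = 583696/529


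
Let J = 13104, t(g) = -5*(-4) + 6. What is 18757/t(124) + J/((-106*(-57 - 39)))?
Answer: 1991791/2756 ≈ 722.71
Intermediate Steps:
t(g) = 26 (t(g) = 20 + 6 = 26)
18757/t(124) + J/((-106*(-57 - 39))) = 18757/26 + 13104/((-106*(-57 - 39))) = 18757*(1/26) + 13104/((-106*(-96))) = 18757/26 + 13104/10176 = 18757/26 + 13104*(1/10176) = 18757/26 + 273/212 = 1991791/2756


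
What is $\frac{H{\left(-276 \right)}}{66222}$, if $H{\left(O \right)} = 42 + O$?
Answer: $- \frac{1}{283} \approx -0.0035336$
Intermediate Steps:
$\frac{H{\left(-276 \right)}}{66222} = \frac{42 - 276}{66222} = \left(-234\right) \frac{1}{66222} = - \frac{1}{283}$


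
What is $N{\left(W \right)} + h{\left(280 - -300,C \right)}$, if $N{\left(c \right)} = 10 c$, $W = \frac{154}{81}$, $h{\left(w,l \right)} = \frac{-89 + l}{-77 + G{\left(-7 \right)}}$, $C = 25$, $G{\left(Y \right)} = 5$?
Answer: $\frac{1612}{81} \approx 19.901$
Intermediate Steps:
$h{\left(w,l \right)} = \frac{89}{72} - \frac{l}{72}$ ($h{\left(w,l \right)} = \frac{-89 + l}{-77 + 5} = \frac{-89 + l}{-72} = \left(-89 + l\right) \left(- \frac{1}{72}\right) = \frac{89}{72} - \frac{l}{72}$)
$W = \frac{154}{81}$ ($W = 154 \cdot \frac{1}{81} = \frac{154}{81} \approx 1.9012$)
$N{\left(W \right)} + h{\left(280 - -300,C \right)} = 10 \cdot \frac{154}{81} + \left(\frac{89}{72} - \frac{25}{72}\right) = \frac{1540}{81} + \left(\frac{89}{72} - \frac{25}{72}\right) = \frac{1540}{81} + \frac{8}{9} = \frac{1612}{81}$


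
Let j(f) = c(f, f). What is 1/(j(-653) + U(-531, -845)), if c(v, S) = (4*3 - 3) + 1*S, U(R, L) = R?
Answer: -1/1175 ≈ -0.00085106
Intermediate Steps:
c(v, S) = 9 + S (c(v, S) = (12 - 3) + S = 9 + S)
j(f) = 9 + f
1/(j(-653) + U(-531, -845)) = 1/((9 - 653) - 531) = 1/(-644 - 531) = 1/(-1175) = -1/1175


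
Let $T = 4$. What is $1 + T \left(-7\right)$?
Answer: $-27$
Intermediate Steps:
$1 + T \left(-7\right) = 1 + 4 \left(-7\right) = 1 - 28 = -27$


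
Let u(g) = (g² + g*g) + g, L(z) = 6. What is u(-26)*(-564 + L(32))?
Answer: -739908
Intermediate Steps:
u(g) = g + 2*g² (u(g) = (g² + g²) + g = 2*g² + g = g + 2*g²)
u(-26)*(-564 + L(32)) = (-26*(1 + 2*(-26)))*(-564 + 6) = -26*(1 - 52)*(-558) = -26*(-51)*(-558) = 1326*(-558) = -739908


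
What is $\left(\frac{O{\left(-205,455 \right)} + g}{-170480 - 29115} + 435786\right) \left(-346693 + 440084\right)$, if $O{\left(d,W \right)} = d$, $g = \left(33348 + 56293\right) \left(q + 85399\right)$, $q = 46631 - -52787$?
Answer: $\frac{346104717015242}{10505} \approx 3.2947 \cdot 10^{10}$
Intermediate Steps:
$q = 99418$ ($q = 46631 + 52787 = 99418$)
$g = 16567180697$ ($g = \left(33348 + 56293\right) \left(99418 + 85399\right) = 89641 \cdot 184817 = 16567180697$)
$\left(\frac{O{\left(-205,455 \right)} + g}{-170480 - 29115} + 435786\right) \left(-346693 + 440084\right) = \left(\frac{-205 + 16567180697}{-170480 - 29115} + 435786\right) \left(-346693 + 440084\right) = \left(\frac{16567180492}{-199595} + 435786\right) 93391 = \left(16567180492 \left(- \frac{1}{199595}\right) + 435786\right) 93391 = \left(- \frac{871956868}{10505} + 435786\right) 93391 = \frac{3705975062}{10505} \cdot 93391 = \frac{346104717015242}{10505}$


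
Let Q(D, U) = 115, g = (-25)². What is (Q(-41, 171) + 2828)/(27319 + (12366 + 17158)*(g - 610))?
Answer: 2943/470179 ≈ 0.0062593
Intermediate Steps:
g = 625
(Q(-41, 171) + 2828)/(27319 + (12366 + 17158)*(g - 610)) = (115 + 2828)/(27319 + (12366 + 17158)*(625 - 610)) = 2943/(27319 + 29524*15) = 2943/(27319 + 442860) = 2943/470179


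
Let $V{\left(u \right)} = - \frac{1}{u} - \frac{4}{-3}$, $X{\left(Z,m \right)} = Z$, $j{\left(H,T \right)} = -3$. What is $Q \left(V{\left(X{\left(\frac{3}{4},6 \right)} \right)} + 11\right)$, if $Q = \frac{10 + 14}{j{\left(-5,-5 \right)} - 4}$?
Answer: $- \frac{264}{7} \approx -37.714$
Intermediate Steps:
$Q = - \frac{24}{7}$ ($Q = \frac{10 + 14}{-3 - 4} = \frac{24}{-7} = 24 \left(- \frac{1}{7}\right) = - \frac{24}{7} \approx -3.4286$)
$V{\left(u \right)} = \frac{4}{3} - \frac{1}{u}$ ($V{\left(u \right)} = - \frac{1}{u} - - \frac{4}{3} = - \frac{1}{u} + \frac{4}{3} = \frac{4}{3} - \frac{1}{u}$)
$Q \left(V{\left(X{\left(\frac{3}{4},6 \right)} \right)} + 11\right) = - \frac{24 \left(\left(\frac{4}{3} - \frac{1}{3 \cdot \frac{1}{4}}\right) + 11\right)}{7} = - \frac{24 \left(\left(\frac{4}{3} - \frac{1}{\frac{3}{4}}\right) + 11\right)}{7} = - \frac{24 \left(\left(\frac{4}{3} - \frac{4}{3}\right) + 11\right)}{7} = - \frac{24 \left(0 + 11\right)}{7} = \left(- \frac{24}{7}\right) 11 = - \frac{264}{7}$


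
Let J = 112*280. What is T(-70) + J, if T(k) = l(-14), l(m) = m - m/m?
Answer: 31345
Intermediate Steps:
J = 31360
l(m) = -1 + m (l(m) = m - 1*1 = m - 1 = -1 + m)
T(k) = -15 (T(k) = -1 - 14 = -15)
T(-70) + J = -15 + 31360 = 31345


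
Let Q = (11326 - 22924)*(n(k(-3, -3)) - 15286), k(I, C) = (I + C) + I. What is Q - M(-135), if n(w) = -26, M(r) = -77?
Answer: 177588653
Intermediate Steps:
k(I, C) = C + 2*I (k(I, C) = (C + I) + I = C + 2*I)
Q = 177588576 (Q = (11326 - 22924)*(-26 - 15286) = -11598*(-15312) = 177588576)
Q - M(-135) = 177588576 - 1*(-77) = 177588576 + 77 = 177588653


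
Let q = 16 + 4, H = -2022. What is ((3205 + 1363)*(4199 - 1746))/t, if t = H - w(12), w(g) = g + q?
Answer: -5602652/1027 ≈ -5455.4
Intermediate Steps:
q = 20
w(g) = 20 + g (w(g) = g + 20 = 20 + g)
t = -2054 (t = -2022 - (20 + 12) = -2022 - 1*32 = -2022 - 32 = -2054)
((3205 + 1363)*(4199 - 1746))/t = ((3205 + 1363)*(4199 - 1746))/(-2054) = (4568*2453)*(-1/2054) = 11205304*(-1/2054) = -5602652/1027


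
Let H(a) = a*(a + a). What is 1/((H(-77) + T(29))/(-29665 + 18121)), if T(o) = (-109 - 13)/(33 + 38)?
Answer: -204906/210449 ≈ -0.97366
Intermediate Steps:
T(o) = -122/71
H(a) = 2*a**2 (H(a) = a*(2*a) = 2*a**2)
1/((H(-77) + T(29))/(-29665 + 18121)) = 1/((2*(-77)**2 - 122/71)/(-29665 + 18121)) = 1/((2*5929 - 122/71)/(-11544)) = 1/((11858 - 122/71)*(-1/11544)) = 1/((841796/71)*(-1/11544)) = 1/(-210449/204906) = -204906/210449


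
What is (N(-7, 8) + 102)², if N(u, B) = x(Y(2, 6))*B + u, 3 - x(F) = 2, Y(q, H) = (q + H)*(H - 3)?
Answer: 10609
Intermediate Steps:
Y(q, H) = (-3 + H)*(H + q) (Y(q, H) = (H + q)*(-3 + H) = (-3 + H)*(H + q))
x(F) = 1 (x(F) = 3 - 1*2 = 3 - 2 = 1)
N(u, B) = B + u (N(u, B) = 1*B + u = B + u)
(N(-7, 8) + 102)² = ((8 - 7) + 102)² = (1 + 102)² = 103² = 10609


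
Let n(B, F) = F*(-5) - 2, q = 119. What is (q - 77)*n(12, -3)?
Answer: 546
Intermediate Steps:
n(B, F) = -2 - 5*F (n(B, F) = -5*F - 2 = -2 - 5*F)
(q - 77)*n(12, -3) = (119 - 77)*(-2 - 5*(-3)) = 42*(-2 + 15) = 42*13 = 546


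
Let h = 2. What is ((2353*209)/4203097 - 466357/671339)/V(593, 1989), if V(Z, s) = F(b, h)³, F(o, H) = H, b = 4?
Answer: -814997314113/11286811747532 ≈ -0.072208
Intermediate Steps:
V(Z, s) = 8 (V(Z, s) = 2³ = 8)
((2353*209)/4203097 - 466357/671339)/V(593, 1989) = ((2353*209)/4203097 - 466357/671339)/8 = (491777*(1/4203097) - 466357*1/671339)*(⅛) = (491777/4203097 - 466357/671339)*(⅛) = -1629994628226/2821702936883*⅛ = -814997314113/11286811747532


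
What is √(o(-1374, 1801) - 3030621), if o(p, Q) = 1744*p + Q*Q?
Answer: 2*I*√545819 ≈ 1477.6*I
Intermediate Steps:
o(p, Q) = Q² + 1744*p (o(p, Q) = 1744*p + Q² = Q² + 1744*p)
√(o(-1374, 1801) - 3030621) = √((1801² + 1744*(-1374)) - 3030621) = √((3243601 - 2396256) - 3030621) = √(847345 - 3030621) = √(-2183276) = 2*I*√545819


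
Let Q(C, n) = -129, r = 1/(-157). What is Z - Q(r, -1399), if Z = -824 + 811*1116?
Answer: 904381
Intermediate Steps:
r = -1/157 ≈ -0.0063694
Z = 904252 (Z = -824 + 905076 = 904252)
Z - Q(r, -1399) = 904252 - 1*(-129) = 904252 + 129 = 904381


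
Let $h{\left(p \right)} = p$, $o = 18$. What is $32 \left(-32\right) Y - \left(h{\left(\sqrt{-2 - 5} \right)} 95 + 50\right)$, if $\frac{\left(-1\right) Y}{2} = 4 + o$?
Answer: $45006 - 95 i \sqrt{7} \approx 45006.0 - 251.35 i$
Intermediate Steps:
$Y = -44$ ($Y = - 2 \left(4 + 18\right) = \left(-2\right) 22 = -44$)
$32 \left(-32\right) Y - \left(h{\left(\sqrt{-2 - 5} \right)} 95 + 50\right) = 32 \left(-32\right) \left(-44\right) - \left(\sqrt{-2 - 5} \cdot 95 + 50\right) = \left(-1024\right) \left(-44\right) - \left(\sqrt{-7} \cdot 95 + 50\right) = 45056 - \left(i \sqrt{7} \cdot 95 + 50\right) = 45056 - \left(95 i \sqrt{7} + 50\right) = 45056 - \left(50 + 95 i \sqrt{7}\right) = 45006 - 95 i \sqrt{7}$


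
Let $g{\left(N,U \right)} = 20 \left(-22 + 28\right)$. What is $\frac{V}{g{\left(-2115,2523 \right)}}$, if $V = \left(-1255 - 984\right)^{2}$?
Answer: $\frac{5013121}{120} \approx 41776.0$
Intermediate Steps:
$V = 5013121$ ($V = \left(-2239\right)^{2} = 5013121$)
$g{\left(N,U \right)} = 120$ ($g{\left(N,U \right)} = 20 \cdot 6 = 120$)
$\frac{V}{g{\left(-2115,2523 \right)}} = \frac{5013121}{120}$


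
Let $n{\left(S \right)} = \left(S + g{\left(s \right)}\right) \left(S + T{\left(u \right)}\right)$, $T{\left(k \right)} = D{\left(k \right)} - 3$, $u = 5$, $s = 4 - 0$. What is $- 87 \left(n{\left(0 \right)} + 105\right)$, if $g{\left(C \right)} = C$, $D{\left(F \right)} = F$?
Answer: $-9831$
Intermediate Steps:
$s = 4$ ($s = 4 + 0 = 4$)
$T{\left(k \right)} = -3 + k$ ($T{\left(k \right)} = k - 3 = -3 + k$)
$n{\left(S \right)} = \left(2 + S\right) \left(4 + S\right)$ ($n{\left(S \right)} = \left(S + 4\right) \left(S + \left(-3 + 5\right)\right) = \left(4 + S\right) \left(S + 2\right) = \left(4 + S\right) \left(2 + S\right) = \left(2 + S\right) \left(4 + S\right)$)
$- 87 \left(n{\left(0 \right)} + 105\right) = - 87 \left(\left(8 + 0^{2} + 6 \cdot 0\right) + 105\right) = - 87 \left(\left(8 + 0 + 0\right) + 105\right) = - 87 \left(8 + 105\right) = \left(-87\right) 113 = -9831$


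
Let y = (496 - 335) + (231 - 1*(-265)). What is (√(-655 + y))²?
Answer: 2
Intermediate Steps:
y = 657 (y = 161 + (231 + 265) = 161 + 496 = 657)
(√(-655 + y))² = (√(-655 + 657))² = (√2)² = 2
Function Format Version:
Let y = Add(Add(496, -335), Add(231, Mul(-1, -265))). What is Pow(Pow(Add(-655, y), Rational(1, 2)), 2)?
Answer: 2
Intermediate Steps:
y = 657 (y = Add(161, Add(231, 265)) = Add(161, 496) = 657)
Pow(Pow(Add(-655, y), Rational(1, 2)), 2) = Pow(Pow(Add(-655, 657), Rational(1, 2)), 2) = Pow(Pow(2, Rational(1, 2)), 2) = 2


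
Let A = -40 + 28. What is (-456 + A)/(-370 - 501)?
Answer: 36/67 ≈ 0.53731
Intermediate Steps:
A = -12
(-456 + A)/(-370 - 501) = (-456 - 12)/(-370 - 501) = -468/(-871) = -1/871*(-468) = 36/67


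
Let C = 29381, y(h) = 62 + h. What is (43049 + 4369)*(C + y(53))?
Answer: 1398641328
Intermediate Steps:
(43049 + 4369)*(C + y(53)) = (43049 + 4369)*(29381 + (62 + 53)) = 47418*(29381 + 115) = 47418*29496 = 1398641328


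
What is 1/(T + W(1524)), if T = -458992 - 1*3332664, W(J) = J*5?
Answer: -1/3784036 ≈ -2.6427e-7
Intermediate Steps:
W(J) = 5*J
T = -3791656 (T = -458992 - 3332664 = -3791656)
1/(T + W(1524)) = 1/(-3791656 + 5*1524) = 1/(-3791656 + 7620) = 1/(-3784036) = -1/3784036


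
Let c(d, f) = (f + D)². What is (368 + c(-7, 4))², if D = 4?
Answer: 186624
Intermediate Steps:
c(d, f) = (4 + f)² (c(d, f) = (f + 4)² = (4 + f)²)
(368 + c(-7, 4))² = (368 + (4 + 4)²)² = (368 + 8²)² = (368 + 64)² = 432² = 186624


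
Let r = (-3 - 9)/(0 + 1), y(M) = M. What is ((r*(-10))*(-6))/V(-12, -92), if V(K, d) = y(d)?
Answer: 180/23 ≈ 7.8261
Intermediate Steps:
V(K, d) = d
r = -12 (r = -12/1 = -12*1 = -12)
((r*(-10))*(-6))/V(-12, -92) = (-12*(-10)*(-6))/(-92) = (120*(-6))*(-1/92) = -720*(-1/92) = 180/23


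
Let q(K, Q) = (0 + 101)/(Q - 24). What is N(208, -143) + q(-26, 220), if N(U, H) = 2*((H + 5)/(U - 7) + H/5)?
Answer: -3812077/65660 ≈ -58.058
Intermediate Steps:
N(U, H) = 2*H/5 + 2*(5 + H)/(-7 + U) (N(U, H) = 2*((5 + H)/(-7 + U) + H*(⅕)) = 2*((5 + H)/(-7 + U) + H/5) = 2*(H/5 + (5 + H)/(-7 + U)) = 2*H/5 + 2*(5 + H)/(-7 + U))
q(K, Q) = 101/(-24 + Q)
N(208, -143) + q(-26, 220) = 2*(25 - 2*(-143) - 143*208)/(5*(-7 + 208)) + 101/(-24 + 220) = (⅖)*(25 + 286 - 29744)/201 + 101/196 = (⅖)*(1/201)*(-29433) + 101*(1/196) = -19622/335 + 101/196 = -3812077/65660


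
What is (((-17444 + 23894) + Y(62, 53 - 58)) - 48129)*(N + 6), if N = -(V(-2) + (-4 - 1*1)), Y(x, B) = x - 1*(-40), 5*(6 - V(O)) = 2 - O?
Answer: -1205733/5 ≈ -2.4115e+5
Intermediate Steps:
V(O) = 28/5 + O/5 (V(O) = 6 - (2 - O)/5 = 6 + (-⅖ + O/5) = 28/5 + O/5)
Y(x, B) = 40 + x (Y(x, B) = x + 40 = 40 + x)
N = -⅕ (N = -((28/5 + (⅕)*(-2)) + (-4 - 1*1)) = -((28/5 - ⅖) + (-4 - 1)) = -(26/5 - 5) = -1*⅕ = -⅕ ≈ -0.20000)
(((-17444 + 23894) + Y(62, 53 - 58)) - 48129)*(N + 6) = (((-17444 + 23894) + (40 + 62)) - 48129)*(-⅕ + 6) = ((6450 + 102) - 48129)*(29/5) = (6552 - 48129)*(29/5) = -41577*29/5 = -1205733/5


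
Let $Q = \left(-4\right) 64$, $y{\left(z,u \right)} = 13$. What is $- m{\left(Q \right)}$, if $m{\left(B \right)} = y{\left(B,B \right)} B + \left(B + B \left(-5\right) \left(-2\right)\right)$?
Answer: $6144$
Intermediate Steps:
$Q = -256$
$m{\left(B \right)} = 24 B$ ($m{\left(B \right)} = 13 B + \left(B + B \left(-5\right) \left(-2\right)\right) = 13 B + \left(B + - 5 B \left(-2\right)\right) = 13 B + \left(B + 10 B\right) = 13 B + 11 B = 24 B$)
$- m{\left(Q \right)} = - 24 \left(-256\right) = \left(-1\right) \left(-6144\right) = 6144$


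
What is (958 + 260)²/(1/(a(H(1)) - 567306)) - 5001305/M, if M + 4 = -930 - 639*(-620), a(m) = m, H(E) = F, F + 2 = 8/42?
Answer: -332644863806022041/395246 ≈ -8.4161e+11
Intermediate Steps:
F = -38/21 (F = -2 + 8/42 = -2 + 8*(1/42) = -2 + 4/21 = -38/21 ≈ -1.8095)
H(E) = -38/21
M = 395246 (M = -4 + (-930 - 639*(-620)) = -4 + (-930 + 396180) = -4 + 395250 = 395246)
(958 + 260)²/(1/(a(H(1)) - 567306)) - 5001305/M = (958 + 260)²/(1/(-38/21 - 567306)) - 5001305/395246 = 1218²/(1/(-11913464/21)) - 5001305*1/395246 = 1483524/(-21/11913464) - 5001305/395246 = 1483524*(-11913464/21) - 5001305/395246 = -841614750816 - 5001305/395246 = -332644863806022041/395246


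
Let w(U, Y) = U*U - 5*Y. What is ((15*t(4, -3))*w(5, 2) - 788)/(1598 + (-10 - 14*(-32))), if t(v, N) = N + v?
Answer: -563/2036 ≈ -0.27652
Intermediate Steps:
w(U, Y) = U**2 - 5*Y
((15*t(4, -3))*w(5, 2) - 788)/(1598 + (-10 - 14*(-32))) = ((15*(-3 + 4))*(5**2 - 5*2) - 788)/(1598 + (-10 - 14*(-32))) = ((15*1)*(25 - 10) - 788)/(1598 + (-10 + 448)) = (15*15 - 788)/(1598 + 438) = (225 - 788)/2036 = -563*1/2036 = -563/2036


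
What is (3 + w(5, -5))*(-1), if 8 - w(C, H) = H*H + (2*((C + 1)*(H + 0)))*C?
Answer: -286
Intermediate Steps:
w(C, H) = 8 - H² - 2*C*H*(1 + C) (w(C, H) = 8 - (H*H + (2*((C + 1)*(H + 0)))*C) = 8 - (H² + (2*((1 + C)*H))*C) = 8 - (H² + (2*(H*(1 + C)))*C) = 8 - (H² + (2*H*(1 + C))*C) = 8 - (H² + 2*C*H*(1 + C)) = 8 + (-H² - 2*C*H*(1 + C)) = 8 - H² - 2*C*H*(1 + C))
(3 + w(5, -5))*(-1) = (3 + (8 - 1*(-5)² - 2*5*(-5) - 2*(-5)*5²))*(-1) = (3 + (8 - 1*25 + 50 - 2*(-5)*25))*(-1) = (3 + (8 - 25 + 50 + 250))*(-1) = (3 + 283)*(-1) = 286*(-1) = -286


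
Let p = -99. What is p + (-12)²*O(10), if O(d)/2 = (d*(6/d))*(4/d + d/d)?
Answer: 11601/5 ≈ 2320.2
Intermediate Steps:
O(d) = 12 + 48/d (O(d) = 2*((d*(6/d))*(4/d + d/d)) = 2*(6*(4/d + 1)) = 2*(6*(1 + 4/d)) = 2*(6 + 24/d) = 12 + 48/d)
p + (-12)²*O(10) = -99 + (-12)²*(12 + 48/10) = -99 + 144*(12 + 48*(⅒)) = -99 + 144*(12 + 24/5) = -99 + 144*(84/5) = -99 + 12096/5 = 11601/5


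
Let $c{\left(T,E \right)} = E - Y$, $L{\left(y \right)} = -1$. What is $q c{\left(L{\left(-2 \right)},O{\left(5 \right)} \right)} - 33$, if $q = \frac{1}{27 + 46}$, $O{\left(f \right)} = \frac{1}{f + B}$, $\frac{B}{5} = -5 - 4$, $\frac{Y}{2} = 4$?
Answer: $- \frac{96681}{2920} \approx -33.11$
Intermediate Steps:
$Y = 8$ ($Y = 2 \cdot 4 = 8$)
$B = -45$ ($B = 5 \left(-5 - 4\right) = 5 \left(-9\right) = -45$)
$O{\left(f \right)} = \frac{1}{-45 + f}$ ($O{\left(f \right)} = \frac{1}{f - 45} = \frac{1}{-45 + f}$)
$c{\left(T,E \right)} = -8 + E$ ($c{\left(T,E \right)} = E - 8 = -8 + E$)
$q = \frac{1}{73} \approx 0.013699$
$q c{\left(L{\left(-2 \right)},O{\left(5 \right)} \right)} - 33 = \frac{-8 + \frac{1}{-45 + 5}}{73} - 33 = \frac{-8 + \frac{1}{-40}}{73} - 33 = \frac{-8 - \frac{1}{40}}{73} - 33 = \frac{1}{73} \left(- \frac{321}{40}\right) - 33 = - \frac{321}{2920} - 33 = - \frac{96681}{2920}$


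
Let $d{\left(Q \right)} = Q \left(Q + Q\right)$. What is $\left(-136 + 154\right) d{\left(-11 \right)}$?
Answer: $4356$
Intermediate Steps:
$d{\left(Q \right)} = 2 Q^{2}$ ($d{\left(Q \right)} = Q 2 Q = 2 Q^{2}$)
$\left(-136 + 154\right) d{\left(-11 \right)} = \left(-136 + 154\right) 2 \left(-11\right)^{2} = 18 \cdot 2 \cdot 121 = 18 \cdot 242 = 4356$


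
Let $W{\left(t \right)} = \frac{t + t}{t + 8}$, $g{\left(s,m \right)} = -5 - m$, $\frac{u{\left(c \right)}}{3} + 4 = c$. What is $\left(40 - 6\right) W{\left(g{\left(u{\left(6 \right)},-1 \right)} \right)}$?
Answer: $-68$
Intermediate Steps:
$u{\left(c \right)} = -12 + 3 c$
$W{\left(t \right)} = \frac{2 t}{8 + t}$
$\left(40 - 6\right) W{\left(g{\left(u{\left(6 \right)},-1 \right)} \right)} = \left(40 - 6\right) \frac{2 \left(-5 - -1\right)}{8 - 4} = 34 \frac{2 \left(-5 + 1\right)}{8 + \left(-5 + 1\right)} = 34 \cdot 2 \left(-4\right) \frac{1}{8 - 4} = 34 \cdot 2 \left(-4\right) \frac{1}{4} = 34 \left(-2\right) = -68$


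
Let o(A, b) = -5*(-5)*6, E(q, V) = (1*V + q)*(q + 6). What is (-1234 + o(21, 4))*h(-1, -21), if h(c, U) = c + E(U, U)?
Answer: -681836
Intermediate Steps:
E(q, V) = (6 + q)*(V + q) (E(q, V) = (V + q)*(6 + q) = (6 + q)*(V + q))
o(A, b) = 150 (o(A, b) = 25*6 = 150)
h(c, U) = c + 2*U² + 12*U (h(c, U) = c + (U² + 6*U + 6*U + U*U) = c + (U² + 6*U + 6*U + U²) = c + (2*U² + 12*U) = c + 2*U² + 12*U)
(-1234 + o(21, 4))*h(-1, -21) = (-1234 + 150)*(-1 + 2*(-21)² + 12*(-21)) = -1084*(-1 + 2*441 - 252) = -1084*(-1 + 882 - 252) = -1084*629 = -681836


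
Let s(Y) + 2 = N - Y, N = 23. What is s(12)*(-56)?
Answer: -504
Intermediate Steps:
s(Y) = 21 - Y (s(Y) = -2 + (23 - Y) = 21 - Y)
s(12)*(-56) = (21 - 1*12)*(-56) = (21 - 12)*(-56) = 9*(-56) = -504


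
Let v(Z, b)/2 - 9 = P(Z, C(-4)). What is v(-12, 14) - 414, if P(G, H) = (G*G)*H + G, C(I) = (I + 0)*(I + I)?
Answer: 8796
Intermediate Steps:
C(I) = 2*I**2 (C(I) = I*(2*I) = 2*I**2)
P(G, H) = G + H*G**2 (P(G, H) = G**2*H + G = H*G**2 + G = G + H*G**2)
v(Z, b) = 18 + 2*Z*(1 + 32*Z) (v(Z, b) = 18 + 2*(Z*(1 + Z*(2*(-4)**2))) = 18 + 2*(Z*(1 + Z*(2*16))) = 18 + 2*(Z*(1 + Z*32)) = 18 + 2*(Z*(1 + 32*Z)) = 18 + 2*Z*(1 + 32*Z))
v(-12, 14) - 414 = (18 + 2*(-12)*(1 + 32*(-12))) - 414 = (18 + 2*(-12)*(1 - 384)) - 414 = (18 + 2*(-12)*(-383)) - 414 = (18 + 9192) - 414 = 9210 - 414 = 8796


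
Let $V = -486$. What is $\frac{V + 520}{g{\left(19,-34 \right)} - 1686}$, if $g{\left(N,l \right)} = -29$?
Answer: $- \frac{34}{1715} \approx -0.019825$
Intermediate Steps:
$\frac{V + 520}{g{\left(19,-34 \right)} - 1686} = \frac{-486 + 520}{-29 - 1686} = \frac{34}{-1715} = 34 \left(- \frac{1}{1715}\right) = - \frac{34}{1715}$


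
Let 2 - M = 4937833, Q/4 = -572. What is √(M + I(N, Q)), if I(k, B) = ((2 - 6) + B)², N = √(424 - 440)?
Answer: √315433 ≈ 561.63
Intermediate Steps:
Q = -2288 (Q = 4*(-572) = -2288)
M = -4937831 (M = 2 - 1*4937833 = 2 - 4937833 = -4937831)
N = 4*I (N = √(-16) = 4*I ≈ 4.0*I)
I(k, B) = (-4 + B)²
√(M + I(N, Q)) = √(-4937831 + (-4 - 2288)²) = √(-4937831 + (-2292)²) = √(-4937831 + 5253264) = √315433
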